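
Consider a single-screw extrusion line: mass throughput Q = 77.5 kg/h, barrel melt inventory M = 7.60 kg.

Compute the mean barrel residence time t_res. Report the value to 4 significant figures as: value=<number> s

value=353.0 s

Q_s = Q / 3600 = 77.5 / 3600 = 0.0215278 kg/s
Mean residence time: t_res = M/Q_s = 7.60 kg / 0.0215278 kg/s = 353.032 s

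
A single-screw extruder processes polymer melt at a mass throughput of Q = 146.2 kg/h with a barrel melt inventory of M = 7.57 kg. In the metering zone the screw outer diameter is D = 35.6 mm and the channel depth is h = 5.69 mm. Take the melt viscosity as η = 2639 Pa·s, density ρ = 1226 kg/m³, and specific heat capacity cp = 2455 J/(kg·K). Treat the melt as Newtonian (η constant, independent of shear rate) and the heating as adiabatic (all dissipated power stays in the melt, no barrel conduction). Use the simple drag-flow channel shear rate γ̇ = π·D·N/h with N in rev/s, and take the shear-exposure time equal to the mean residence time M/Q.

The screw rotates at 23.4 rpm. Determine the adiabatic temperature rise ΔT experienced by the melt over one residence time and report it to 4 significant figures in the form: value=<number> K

Throughput in SI: Q_s = 146.2 kg/h ÷ 3600 s/h = 0.0406111 kg/s
t_res = M / Q_s = 7.57 / 0.0406111 = 186.402 s
Convert to SI: D = 0.0356 m, h = 0.00569 m, N = 23.4/60 = 0.39 rev/s
γ̇ = π D N / h = (π)(0.0356)(0.39) / 0.00569 = 7.66571 s⁻¹
ΔT = η·γ̇²·t_res / (ρ·cp) = 2639 · (7.66571)² · 186.402 / (1226 · 2455) = 9.60402 K

value=9.604 K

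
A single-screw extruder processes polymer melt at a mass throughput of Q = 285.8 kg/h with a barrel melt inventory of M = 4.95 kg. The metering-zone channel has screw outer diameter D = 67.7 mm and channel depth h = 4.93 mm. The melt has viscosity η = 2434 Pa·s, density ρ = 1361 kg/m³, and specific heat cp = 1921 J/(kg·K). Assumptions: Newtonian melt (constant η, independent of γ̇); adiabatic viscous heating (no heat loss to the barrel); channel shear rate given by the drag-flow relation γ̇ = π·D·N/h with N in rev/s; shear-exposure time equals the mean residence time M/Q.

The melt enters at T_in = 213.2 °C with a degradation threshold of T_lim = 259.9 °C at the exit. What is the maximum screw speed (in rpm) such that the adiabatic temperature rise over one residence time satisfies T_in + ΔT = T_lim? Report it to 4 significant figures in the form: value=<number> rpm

Throughput in SI: Q_s = 285.8 kg/h ÷ 3600 s/h = 0.0793889 kg/s
Mean residence time: t_res = M/Q_s = 4.95 kg / 0.0793889 kg/s = 62.3513 s
D = 67.7 mm = 0.0677 m;  h = 4.93 mm = 0.00493 m
ΔT_a = T_lim − T_in = 259.9 − 213.2 = 46.7 K
γ̇_max² = ΔT_a·ρ·cp/(η·t_res) = 46.7·1361·1921/(2434·62.3513) = 804.519 s⁻²
γ̇_max = sqrt(804.519) = 28.364 s⁻¹
N_max = γ̇_max h / (πD) = 28.364·0.00493/(π·0.0677) = 0.657471 rev/s → ×60 = 39.4483 rpm

value=39.45 rpm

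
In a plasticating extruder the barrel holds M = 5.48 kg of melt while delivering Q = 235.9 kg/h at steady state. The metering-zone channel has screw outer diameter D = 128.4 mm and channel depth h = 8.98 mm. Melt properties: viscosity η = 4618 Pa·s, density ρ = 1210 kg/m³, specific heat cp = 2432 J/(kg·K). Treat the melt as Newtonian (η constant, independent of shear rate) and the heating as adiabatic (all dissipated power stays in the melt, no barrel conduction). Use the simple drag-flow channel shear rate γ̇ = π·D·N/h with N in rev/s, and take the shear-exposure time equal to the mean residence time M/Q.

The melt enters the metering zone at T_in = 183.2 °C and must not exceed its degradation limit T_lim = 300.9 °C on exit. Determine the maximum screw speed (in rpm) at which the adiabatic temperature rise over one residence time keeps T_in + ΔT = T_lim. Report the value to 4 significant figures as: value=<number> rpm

value=40.00 rpm

Throughput in SI: Q_s = 235.9 kg/h ÷ 3600 s/h = 0.0655278 kg/s
t_res = M / Q_s = 5.48 ÷ 0.0655278 = 83.6287 s
Geometry in SI: D = 128.4 mm → 0.1284 m, h = 8.98 mm → 0.00898 m
ΔT_a = T_lim − T_in = 300.9 − 183.2 = 117.7 K
Invert ΔT = ηγ̇²t_res/(ρcp) for γ̇: γ̇_max² = ΔT_a ρ cp / (η t_res) = 117.7·1210·2432 / (4618·83.6287) = 896.843 s⁻²
γ̇_max = sqrt(896.843) = 29.9473 s⁻¹
N_max = γ̇_max h / (πD) = 29.9473·0.00898/(π·0.1284) = 0.666683 rev/s → ×60 = 40.001 rpm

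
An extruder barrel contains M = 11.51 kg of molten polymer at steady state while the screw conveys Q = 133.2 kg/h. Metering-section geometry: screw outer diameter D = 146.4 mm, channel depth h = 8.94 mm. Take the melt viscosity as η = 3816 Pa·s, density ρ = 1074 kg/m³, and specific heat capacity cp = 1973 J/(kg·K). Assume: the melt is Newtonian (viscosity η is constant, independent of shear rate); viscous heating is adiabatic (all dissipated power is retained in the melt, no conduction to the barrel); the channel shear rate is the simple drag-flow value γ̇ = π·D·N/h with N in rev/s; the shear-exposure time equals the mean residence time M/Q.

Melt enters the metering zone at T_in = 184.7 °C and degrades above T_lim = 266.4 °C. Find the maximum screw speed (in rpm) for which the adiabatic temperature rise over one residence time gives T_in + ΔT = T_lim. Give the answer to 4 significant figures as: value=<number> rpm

value=14.08 rpm

Q_s = Q / 3600 = 133.2 / 3600 = 0.037 kg/s
Mean residence time: t_res = M/Q_s = 11.51 kg / 0.037 kg/s = 311.081 s
Convert to metres: D = 0.1464 m, h = 0.00894 m
ΔT_a = T_lim − T_in = 266.4 − 184.7 = 81.7 K
γ̇_max² = ΔT_a·ρ·cp/(η·t_res) = 81.7·1074·1973/(3816·311.081) = 145.838 s⁻²
γ̇_max = √145.838 = 12.0764 s⁻¹
N_max = γ̇_max·h / (π·D) = 12.0764 · 0.00894 / (π · 0.1464) = 0.234737 rev/s = 14.0842 rpm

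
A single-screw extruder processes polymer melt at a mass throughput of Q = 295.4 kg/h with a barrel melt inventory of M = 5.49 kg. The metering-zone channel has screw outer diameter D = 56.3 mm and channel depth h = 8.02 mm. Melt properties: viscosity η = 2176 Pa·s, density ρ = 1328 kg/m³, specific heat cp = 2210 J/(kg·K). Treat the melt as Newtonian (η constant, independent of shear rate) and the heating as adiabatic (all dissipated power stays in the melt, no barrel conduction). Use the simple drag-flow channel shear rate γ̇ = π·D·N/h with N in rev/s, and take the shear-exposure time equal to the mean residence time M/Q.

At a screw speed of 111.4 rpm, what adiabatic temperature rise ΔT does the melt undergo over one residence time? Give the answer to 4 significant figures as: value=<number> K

value=83.17 K

Convert throughput: Q = 295.4 kg/h = 295.4/3600 = 0.0820556 kg/s
t_res = M / Q_s = 5.49 / 0.0820556 = 66.9059 s
Geometry in metres: D = 56.3 mm → 0.0563 m, h = 8.02 mm → 0.00802 m; screw speed N = 111.4 rpm = 1.85667 rev/s
γ̇ = π·D·N / h = π · 0.0563 · 1.85667 / 0.00802 = 40.9466 s⁻¹
ΔT = η·γ̇²·t_res/(ρ·cp) = [2176 × 40.9466² × 66.9059] / [1328 × 2210] = 83.1704 K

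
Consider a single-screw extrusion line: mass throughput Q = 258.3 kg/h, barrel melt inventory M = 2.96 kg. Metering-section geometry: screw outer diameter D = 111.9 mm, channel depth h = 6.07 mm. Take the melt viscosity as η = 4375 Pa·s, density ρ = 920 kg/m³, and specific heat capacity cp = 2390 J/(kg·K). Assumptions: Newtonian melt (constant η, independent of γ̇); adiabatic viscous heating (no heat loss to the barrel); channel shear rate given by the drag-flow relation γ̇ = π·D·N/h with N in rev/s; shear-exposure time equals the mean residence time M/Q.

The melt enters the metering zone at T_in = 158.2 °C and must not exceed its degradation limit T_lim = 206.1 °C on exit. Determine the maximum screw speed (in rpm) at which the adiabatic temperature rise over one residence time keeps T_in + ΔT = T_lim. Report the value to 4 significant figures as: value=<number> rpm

Q_s = Q / 3600 = 258.3 / 3600 = 0.07175 kg/s
Mean residence time: t_res = M/Q_s = 2.96 kg / 0.07175 kg/s = 41.2544 s
Convert to metres: D = 0.1119 m, h = 0.00607 m
ΔT_a = T_lim − T_in = 206.1 − 158.2 = 47.9 K
γ̇_max² = ΔT_a·ρ·cp / (η·t_res) = [47.9 × 920 × 2390] / [4375 × 41.2544] = 583.544 s⁻²
γ̇_max = sqrt(583.544) = 24.1566 s⁻¹
Solve γ̇ = πDN/h for N: N_max = γ̇_max·h/(π·D) = 24.1566 × 0.00607 / (π × 0.1119) = 0.417105 rev/s = 25.0263 rpm

value=25.03 rpm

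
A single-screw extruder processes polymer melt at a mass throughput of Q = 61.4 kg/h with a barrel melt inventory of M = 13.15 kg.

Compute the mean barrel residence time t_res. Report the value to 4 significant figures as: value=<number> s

Throughput in SI: Q_s = 61.4 kg/h ÷ 3600 s/h = 0.0170556 kg/s
Mean residence time: t_res = M/Q_s = 13.15 kg / 0.0170556 kg/s = 771.01 s

value=771.0 s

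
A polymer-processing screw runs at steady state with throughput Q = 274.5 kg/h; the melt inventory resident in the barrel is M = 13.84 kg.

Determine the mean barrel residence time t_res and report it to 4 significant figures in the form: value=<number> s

value=181.5 s

Q_s = Q / 3600 = 274.5 / 3600 = 0.07625 kg/s
Mean residence time: t_res = M/Q_s = 13.84 kg / 0.07625 kg/s = 181.508 s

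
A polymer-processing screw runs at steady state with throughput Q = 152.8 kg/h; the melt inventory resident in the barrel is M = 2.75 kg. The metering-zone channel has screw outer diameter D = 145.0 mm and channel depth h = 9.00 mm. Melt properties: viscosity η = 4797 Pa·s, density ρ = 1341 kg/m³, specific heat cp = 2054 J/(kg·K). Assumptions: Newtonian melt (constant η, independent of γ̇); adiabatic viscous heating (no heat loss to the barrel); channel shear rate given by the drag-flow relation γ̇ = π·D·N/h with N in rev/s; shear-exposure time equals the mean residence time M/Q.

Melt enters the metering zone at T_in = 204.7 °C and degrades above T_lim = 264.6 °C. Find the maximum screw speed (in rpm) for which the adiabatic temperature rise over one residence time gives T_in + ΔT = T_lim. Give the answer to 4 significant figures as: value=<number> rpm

value=27.31 rpm

Convert throughput: Q = 152.8 kg/h = 152.8/3600 = 0.0424444 kg/s
Mean residence time: t_res = M/Q_s = 2.75 kg / 0.0424444 kg/s = 64.7906 s
Convert to metres: D = 0.145 m, h = 0.009 m
Allowable rise: ΔT_a = T_lim − T_in = 264.6 − 204.7 = 59.9 K
γ̇_max² = ΔT_a·ρ·cp / (η·t_res) = [59.9 × 1341 × 2054] / [4797 × 64.7906] = 530.853 s⁻²
γ̇_max = sqrt(530.853) = 23.0403 s⁻¹
N_max = γ̇_max·h / (π·D) = 23.0403 · 0.009 / (π · 0.145) = 0.45521 rev/s = 27.3126 rpm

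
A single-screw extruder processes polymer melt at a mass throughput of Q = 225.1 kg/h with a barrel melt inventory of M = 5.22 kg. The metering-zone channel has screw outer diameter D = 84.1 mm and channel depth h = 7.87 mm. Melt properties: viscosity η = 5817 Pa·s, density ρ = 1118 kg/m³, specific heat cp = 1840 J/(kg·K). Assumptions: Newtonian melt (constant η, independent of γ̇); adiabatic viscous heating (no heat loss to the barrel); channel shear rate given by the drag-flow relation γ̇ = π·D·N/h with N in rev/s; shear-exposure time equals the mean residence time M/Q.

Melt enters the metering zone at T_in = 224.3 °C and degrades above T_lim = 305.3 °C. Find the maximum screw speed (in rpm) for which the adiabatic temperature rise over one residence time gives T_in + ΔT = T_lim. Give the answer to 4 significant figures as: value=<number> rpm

Throughput in SI: Q_s = 225.1 kg/h ÷ 3600 s/h = 0.0625278 kg/s
Mean residence time: t_res = M/Q_s = 5.22 kg / 0.0625278 kg/s = 83.4829 s
Convert to metres: D = 0.0841 m, h = 0.00787 m
Allowable rise: ΔT_a = T_lim − T_in = 305.3 − 224.3 = 81 K
Invert ΔT = ηγ̇²t_res/(ρcp) for γ̇: γ̇_max² = ΔT_a ρ cp / (η t_res) = 81·1118·1840 / (5817·83.4829) = 343.122 s⁻²
γ̇_max = √343.122 = 18.5235 s⁻¹
N_max = γ̇_max·h / (π·D) = 18.5235 · 0.00787 / (π · 0.0841) = 0.551763 rev/s = 33.1058 rpm

value=33.11 rpm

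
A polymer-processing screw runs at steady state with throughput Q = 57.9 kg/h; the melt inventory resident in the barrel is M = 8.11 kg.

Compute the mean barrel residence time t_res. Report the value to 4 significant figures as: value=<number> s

Q_s = Q / 3600 = 57.9 / 3600 = 0.0160833 kg/s
t_res = M / Q_s = 8.11 ÷ 0.0160833 = 504.249 s

value=504.2 s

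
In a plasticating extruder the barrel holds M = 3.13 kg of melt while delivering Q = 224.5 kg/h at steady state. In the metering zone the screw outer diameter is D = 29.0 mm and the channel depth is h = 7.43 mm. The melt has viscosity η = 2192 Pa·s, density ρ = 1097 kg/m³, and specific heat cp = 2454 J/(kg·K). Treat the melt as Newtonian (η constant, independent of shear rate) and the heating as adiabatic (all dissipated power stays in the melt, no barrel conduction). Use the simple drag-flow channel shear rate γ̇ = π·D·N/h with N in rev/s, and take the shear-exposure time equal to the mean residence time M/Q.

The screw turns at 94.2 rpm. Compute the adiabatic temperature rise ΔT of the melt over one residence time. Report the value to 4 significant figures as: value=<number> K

Convert throughput: Q = 224.5 kg/h = 224.5/3600 = 0.0623611 kg/s
Mean residence time: t_res = M/Q_s = 3.13 kg / 0.0623611 kg/s = 50.1915 s
Convert to SI: D = 0.029 m, h = 0.00743 m, N = 94.2/60 = 1.57 rev/s
γ̇ = π D N / h = (π)(0.029)(1.57) / 0.00743 = 19.2512 s⁻¹
ΔT = η·γ̇²·t_res/(ρ·cp) = [2192 × 19.2512² × 50.1915] / [1097 × 2454] = 15.1463 K

value=15.15 K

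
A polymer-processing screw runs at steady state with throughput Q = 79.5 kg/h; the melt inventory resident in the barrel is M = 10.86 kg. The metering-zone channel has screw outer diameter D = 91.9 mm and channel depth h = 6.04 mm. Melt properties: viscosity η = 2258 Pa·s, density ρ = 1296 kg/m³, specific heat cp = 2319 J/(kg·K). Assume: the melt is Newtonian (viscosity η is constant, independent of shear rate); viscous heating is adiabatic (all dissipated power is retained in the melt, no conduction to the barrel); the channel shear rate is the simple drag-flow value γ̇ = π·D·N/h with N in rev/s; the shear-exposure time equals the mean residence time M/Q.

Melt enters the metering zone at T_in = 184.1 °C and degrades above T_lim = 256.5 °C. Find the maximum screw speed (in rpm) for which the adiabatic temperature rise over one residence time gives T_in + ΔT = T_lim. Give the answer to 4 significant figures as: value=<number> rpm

Q_s = Q / 3600 = 79.5 / 3600 = 0.0220833 kg/s
t_res = M / Q_s = 10.86 ÷ 0.0220833 = 491.774 s
Convert to metres: D = 0.0919 m, h = 0.00604 m
ΔT_a = T_lim − T_in = 256.5 °C − 184.1 °C = 72.4 K
Invert ΔT = ηγ̇²t_res/(ρcp) for γ̇: γ̇_max² = ΔT_a ρ cp / (η t_res) = 72.4·1296·2319 / (2258·491.774) = 195.954 s⁻²
Take the square root: γ̇_max = √(195.954) = 13.9984 s⁻¹
N_max = γ̇_max h / (πD) = 13.9984·0.00604/(π·0.0919) = 0.292853 rev/s → ×60 = 17.5712 rpm

value=17.57 rpm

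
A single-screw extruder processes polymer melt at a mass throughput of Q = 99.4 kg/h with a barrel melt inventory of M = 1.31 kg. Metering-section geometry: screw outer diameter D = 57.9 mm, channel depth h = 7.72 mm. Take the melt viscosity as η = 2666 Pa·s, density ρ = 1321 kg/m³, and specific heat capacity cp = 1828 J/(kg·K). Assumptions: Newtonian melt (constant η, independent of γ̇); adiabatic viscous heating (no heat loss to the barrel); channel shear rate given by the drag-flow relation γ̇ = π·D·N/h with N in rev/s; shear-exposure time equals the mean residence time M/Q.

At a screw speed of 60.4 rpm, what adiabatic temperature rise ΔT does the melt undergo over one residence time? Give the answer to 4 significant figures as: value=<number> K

value=29.47 K

Convert throughput: Q = 99.4 kg/h = 99.4/3600 = 0.0276111 kg/s
t_res = M / Q_s = 1.31 / 0.0276111 = 47.4447 s
Geometry in metres: D = 57.9 mm → 0.0579 m, h = 7.72 mm → 0.00772 m; screw speed N = 60.4 rpm = 1.00667 rev/s
γ̇ = π·D·N / h = π · 0.0579 · 1.00667 / 0.00772 = 23.719 s⁻¹
ΔT = η·γ̇²·t_res/(ρ·cp) = [2666 × 23.719² × 47.4447] / [1321 × 1828] = 29.4688 K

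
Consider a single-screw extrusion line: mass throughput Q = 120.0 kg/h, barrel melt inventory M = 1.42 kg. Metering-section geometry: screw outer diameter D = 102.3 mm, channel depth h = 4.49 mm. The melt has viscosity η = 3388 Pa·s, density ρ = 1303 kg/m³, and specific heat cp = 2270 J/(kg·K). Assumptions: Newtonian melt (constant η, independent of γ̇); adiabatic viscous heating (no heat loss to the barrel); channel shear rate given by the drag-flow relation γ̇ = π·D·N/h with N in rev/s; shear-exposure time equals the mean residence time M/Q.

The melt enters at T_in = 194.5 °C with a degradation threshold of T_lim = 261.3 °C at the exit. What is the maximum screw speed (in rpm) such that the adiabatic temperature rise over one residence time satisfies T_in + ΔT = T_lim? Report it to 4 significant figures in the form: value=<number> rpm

value=31.01 rpm

Throughput in SI: Q_s = 120.0 kg/h ÷ 3600 s/h = 0.0333333 kg/s
Mean residence time: t_res = M/Q_s = 1.42 kg / 0.0333333 kg/s = 42.6 s
Geometry in SI: D = 102.3 mm → 0.1023 m, h = 4.49 mm → 0.00449 m
ΔT_a = T_lim − T_in = 261.3 °C − 194.5 °C = 66.8 K
γ̇_max² = ΔT_a·ρ·cp / (η·t_res) = [66.8 × 1303 × 2270] / [3388 × 42.6] = 1368.97 s⁻²
Take the square root: γ̇_max = √(1368.97) = 36.9996 s⁻¹
N_max = γ̇_max·h / (π·D) = 36.9996 · 0.00449 / (π · 0.1023) = 0.516913 rev/s = 31.0148 rpm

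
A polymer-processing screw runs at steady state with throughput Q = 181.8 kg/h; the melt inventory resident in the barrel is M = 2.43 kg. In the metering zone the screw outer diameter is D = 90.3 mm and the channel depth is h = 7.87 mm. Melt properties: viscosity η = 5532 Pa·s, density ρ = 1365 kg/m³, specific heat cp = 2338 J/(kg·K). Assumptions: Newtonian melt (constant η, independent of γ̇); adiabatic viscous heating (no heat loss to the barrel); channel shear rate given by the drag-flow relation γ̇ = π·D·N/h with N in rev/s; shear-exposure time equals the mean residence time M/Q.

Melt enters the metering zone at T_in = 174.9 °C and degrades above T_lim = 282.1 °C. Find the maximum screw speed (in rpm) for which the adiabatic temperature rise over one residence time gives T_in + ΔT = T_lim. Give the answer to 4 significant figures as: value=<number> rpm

Throughput in SI: Q_s = 181.8 kg/h ÷ 3600 s/h = 0.0505 kg/s
t_res = M / Q_s = 2.43 ÷ 0.0505 = 48.1188 s
Geometry in SI: D = 90.3 mm → 0.0903 m, h = 7.87 mm → 0.00787 m
ΔT_a = T_lim − T_in = 282.1 − 174.9 = 107.2 K
γ̇_max² = ΔT_a·ρ·cp / (η·t_res) = [107.2 × 1365 × 2338] / [5532 × 48.1188] = 1285.21 s⁻²
γ̇_max = sqrt(1285.21) = 35.8499 s⁻¹
N_max = γ̇_max h / (πD) = 35.8499·0.00787/(π·0.0903) = 0.994545 rev/s → ×60 = 59.6727 rpm

value=59.67 rpm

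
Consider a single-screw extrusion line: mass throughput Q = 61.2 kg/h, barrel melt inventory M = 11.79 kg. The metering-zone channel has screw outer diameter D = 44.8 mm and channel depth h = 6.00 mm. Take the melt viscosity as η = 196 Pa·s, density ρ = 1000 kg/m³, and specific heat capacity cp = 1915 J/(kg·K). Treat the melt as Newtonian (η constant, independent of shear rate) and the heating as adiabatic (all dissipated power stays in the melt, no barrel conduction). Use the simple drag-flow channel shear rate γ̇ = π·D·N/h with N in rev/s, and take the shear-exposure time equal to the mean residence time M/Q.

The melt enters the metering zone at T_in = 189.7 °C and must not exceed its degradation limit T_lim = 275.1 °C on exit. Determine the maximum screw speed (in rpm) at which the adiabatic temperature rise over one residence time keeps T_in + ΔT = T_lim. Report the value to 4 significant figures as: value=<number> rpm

value=88.72 rpm

Convert throughput: Q = 61.2 kg/h = 61.2/3600 = 0.017 kg/s
t_res = M / Q_s = 11.79 / 0.017 = 693.529 s
Geometry in SI: D = 44.8 mm → 0.0448 m, h = 6.00 mm → 0.006 m
ΔT_a = T_lim − T_in = 275.1 − 189.7 = 85.4 K
Invert ΔT = ηγ̇²t_res/(ρcp) for γ̇: γ̇_max² = ΔT_a ρ cp / (η t_res) = 85.4·1000·1915 / (196·693.529) = 1203.11 s⁻²
γ̇_max = √1203.11 = 34.6859 s⁻¹
N_max = γ̇_max·h / (π·D) = 34.6859 · 0.006 / (π · 0.0448) = 1.47869 rev/s = 88.7212 rpm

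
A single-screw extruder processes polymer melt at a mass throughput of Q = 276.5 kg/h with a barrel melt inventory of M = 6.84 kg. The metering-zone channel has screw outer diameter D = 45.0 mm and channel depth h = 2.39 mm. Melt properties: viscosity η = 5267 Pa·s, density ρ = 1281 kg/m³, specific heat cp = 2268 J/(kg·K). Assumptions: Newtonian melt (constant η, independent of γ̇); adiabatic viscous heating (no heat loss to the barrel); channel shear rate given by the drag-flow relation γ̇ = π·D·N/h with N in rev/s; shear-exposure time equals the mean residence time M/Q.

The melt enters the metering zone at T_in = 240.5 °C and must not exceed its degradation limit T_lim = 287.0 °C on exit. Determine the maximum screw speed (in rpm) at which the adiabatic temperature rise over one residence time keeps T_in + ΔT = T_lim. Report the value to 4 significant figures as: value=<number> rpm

Convert throughput: Q = 276.5 kg/h = 276.5/3600 = 0.0768056 kg/s
t_res = M / Q_s = 6.84 / 0.0768056 = 89.0561 s
Geometry in SI: D = 45.0 mm → 0.045 m, h = 2.39 mm → 0.00239 m
ΔT_a = T_lim − T_in = 287.0 − 240.5 = 46.5 K
Invert ΔT = ηγ̇²t_res/(ρcp) for γ̇: γ̇_max² = ΔT_a ρ cp / (η t_res) = 46.5·1281·2268 / (5267·89.0561) = 288.017 s⁻²
Take the square root: γ̇_max = √(288.017) = 16.9711 s⁻¹
N_max = γ̇_max·h / (π·D) = 16.9711 · 0.00239 / (π · 0.045) = 0.286909 rev/s = 17.2146 rpm

value=17.21 rpm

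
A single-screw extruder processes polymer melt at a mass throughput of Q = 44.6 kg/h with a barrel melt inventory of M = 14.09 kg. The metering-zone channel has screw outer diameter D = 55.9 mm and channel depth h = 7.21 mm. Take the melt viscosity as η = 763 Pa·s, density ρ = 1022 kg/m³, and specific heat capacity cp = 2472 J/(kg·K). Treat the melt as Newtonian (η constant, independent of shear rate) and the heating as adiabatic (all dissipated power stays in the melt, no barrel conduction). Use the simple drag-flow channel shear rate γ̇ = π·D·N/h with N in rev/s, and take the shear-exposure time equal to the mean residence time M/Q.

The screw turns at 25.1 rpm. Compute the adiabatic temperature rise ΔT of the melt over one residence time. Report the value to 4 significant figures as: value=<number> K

value=35.66 K

Convert throughput: Q = 44.6 kg/h = 44.6/3600 = 0.0123889 kg/s
t_res = M / Q_s = 14.09 ÷ 0.0123889 = 1137.31 s
Geometry in metres: D = 55.9 mm → 0.0559 m, h = 7.21 mm → 0.00721 m; screw speed N = 25.1 rpm = 0.418333 rev/s
γ̇ = π·D·N / h = π · 0.0559 · 0.418333 / 0.00721 = 10.1894 s⁻¹
Adiabatic rise: ΔT = η γ̇² t_res / (ρ cp) = 763·(10.1894)²·1137.31 / (1022·2472) = 35.6617 K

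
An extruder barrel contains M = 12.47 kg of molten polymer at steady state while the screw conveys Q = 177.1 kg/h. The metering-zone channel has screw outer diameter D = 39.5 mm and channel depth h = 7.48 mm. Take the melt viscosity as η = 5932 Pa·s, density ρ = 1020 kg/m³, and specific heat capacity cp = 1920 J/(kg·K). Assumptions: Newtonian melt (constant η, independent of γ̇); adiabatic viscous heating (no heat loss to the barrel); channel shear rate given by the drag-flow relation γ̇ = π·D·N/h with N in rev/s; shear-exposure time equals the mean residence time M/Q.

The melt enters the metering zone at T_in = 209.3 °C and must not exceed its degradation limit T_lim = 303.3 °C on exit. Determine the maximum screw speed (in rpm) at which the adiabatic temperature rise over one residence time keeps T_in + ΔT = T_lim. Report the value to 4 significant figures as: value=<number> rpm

Throughput in SI: Q_s = 177.1 kg/h ÷ 3600 s/h = 0.0491944 kg/s
t_res = M / Q_s = 12.47 / 0.0491944 = 253.484 s
Geometry in SI: D = 39.5 mm → 0.0395 m, h = 7.48 mm → 0.00748 m
ΔT_a = T_lim − T_in = 303.3 − 209.3 = 94 K
γ̇_max² = ΔT_a·ρ·cp / (η·t_res) = [94 × 1020 × 1920] / [5932 × 253.484] = 122.427 s⁻²
γ̇_max = √122.427 = 11.0647 s⁻¹
Solve γ̇ = πDN/h for N: N_max = γ̇_max·h/(π·D) = 11.0647 × 0.00748 / (π × 0.0395) = 0.66695 rev/s = 40.017 rpm

value=40.02 rpm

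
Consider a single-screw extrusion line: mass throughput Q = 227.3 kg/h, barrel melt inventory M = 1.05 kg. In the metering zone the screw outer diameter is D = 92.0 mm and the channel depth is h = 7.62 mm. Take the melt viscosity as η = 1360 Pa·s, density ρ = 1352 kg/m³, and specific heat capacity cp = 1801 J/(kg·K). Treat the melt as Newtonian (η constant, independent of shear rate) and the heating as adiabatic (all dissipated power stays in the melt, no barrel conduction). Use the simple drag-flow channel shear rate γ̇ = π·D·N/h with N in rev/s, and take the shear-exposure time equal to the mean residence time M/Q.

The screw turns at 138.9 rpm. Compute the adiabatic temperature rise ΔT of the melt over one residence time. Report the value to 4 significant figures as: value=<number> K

value=71.62 K

Q_s = Q / 3600 = 227.3 / 3600 = 0.0631389 kg/s
t_res = M / Q_s = 1.05 ÷ 0.0631389 = 16.63 s
Convert to SI: D = 0.092 m, h = 0.00762 m, N = 138.9/60 = 2.315 rev/s
Shear rate: γ̇ = πDN/h = π·0.092·2.315/0.00762 = 87.8079 s⁻¹
ΔT = η·γ̇²·t_res/(ρ·cp) = [1360 × 87.8079² × 16.63] / [1352 × 1801] = 71.6157 K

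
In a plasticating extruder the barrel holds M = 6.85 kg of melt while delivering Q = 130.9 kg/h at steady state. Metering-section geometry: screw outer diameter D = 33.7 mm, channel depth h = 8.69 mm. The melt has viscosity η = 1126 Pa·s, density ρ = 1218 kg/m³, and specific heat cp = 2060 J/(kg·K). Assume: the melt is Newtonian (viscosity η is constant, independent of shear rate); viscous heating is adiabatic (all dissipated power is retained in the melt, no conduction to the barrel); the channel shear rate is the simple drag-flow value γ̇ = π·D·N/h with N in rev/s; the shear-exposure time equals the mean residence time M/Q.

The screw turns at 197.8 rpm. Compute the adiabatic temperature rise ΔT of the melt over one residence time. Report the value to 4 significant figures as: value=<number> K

value=136.4 K

Q_s = Q / 3600 = 130.9 / 3600 = 0.0363611 kg/s
Mean residence time: t_res = M/Q_s = 6.85 kg / 0.0363611 kg/s = 188.388 s
Convert to SI: D = 0.0337 m, h = 0.00869 m, N = 197.8/60 = 3.29667 rev/s
γ̇ = π·D·N / h = π · 0.0337 · 3.29667 / 0.00869 = 40.1638 s⁻¹
ΔT = η·γ̇²·t_res/(ρ·cp) = [1126 × 40.1638² × 188.388] / [1218 × 2060] = 136.379 K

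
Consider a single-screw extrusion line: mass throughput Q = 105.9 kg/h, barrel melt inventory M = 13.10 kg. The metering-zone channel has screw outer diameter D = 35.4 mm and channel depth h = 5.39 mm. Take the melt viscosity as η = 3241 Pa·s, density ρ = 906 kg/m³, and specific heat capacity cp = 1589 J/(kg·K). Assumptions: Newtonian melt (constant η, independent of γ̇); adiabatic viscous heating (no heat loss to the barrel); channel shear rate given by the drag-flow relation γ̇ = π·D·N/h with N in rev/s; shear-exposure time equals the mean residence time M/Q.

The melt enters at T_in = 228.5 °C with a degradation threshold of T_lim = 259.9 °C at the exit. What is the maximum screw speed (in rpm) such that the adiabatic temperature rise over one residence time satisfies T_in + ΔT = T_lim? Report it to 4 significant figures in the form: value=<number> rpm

value=16.27 rpm

Convert throughput: Q = 105.9 kg/h = 105.9/3600 = 0.0294167 kg/s
t_res = M / Q_s = 13.10 ÷ 0.0294167 = 445.326 s
Geometry in SI: D = 35.4 mm → 0.0354 m, h = 5.39 mm → 0.00539 m
ΔT_a = T_lim − T_in = 259.9 − 228.5 = 31.4 K
γ̇_max² = ΔT_a·ρ·cp/(η·t_res) = 31.4·906·1589/(3241·445.326) = 31.3202 s⁻²
Take the square root: γ̇_max = √(31.3202) = 5.59645 s⁻¹
N_max = γ̇_max h / (πD) = 5.59645·0.00539/(π·0.0354) = 0.271236 rev/s → ×60 = 16.2742 rpm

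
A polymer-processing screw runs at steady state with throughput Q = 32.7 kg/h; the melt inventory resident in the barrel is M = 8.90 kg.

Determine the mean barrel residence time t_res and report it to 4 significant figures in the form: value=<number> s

Convert throughput: Q = 32.7 kg/h = 32.7/3600 = 0.00908333 kg/s
t_res = M / Q_s = 8.90 / 0.00908333 = 979.817 s

value=979.8 s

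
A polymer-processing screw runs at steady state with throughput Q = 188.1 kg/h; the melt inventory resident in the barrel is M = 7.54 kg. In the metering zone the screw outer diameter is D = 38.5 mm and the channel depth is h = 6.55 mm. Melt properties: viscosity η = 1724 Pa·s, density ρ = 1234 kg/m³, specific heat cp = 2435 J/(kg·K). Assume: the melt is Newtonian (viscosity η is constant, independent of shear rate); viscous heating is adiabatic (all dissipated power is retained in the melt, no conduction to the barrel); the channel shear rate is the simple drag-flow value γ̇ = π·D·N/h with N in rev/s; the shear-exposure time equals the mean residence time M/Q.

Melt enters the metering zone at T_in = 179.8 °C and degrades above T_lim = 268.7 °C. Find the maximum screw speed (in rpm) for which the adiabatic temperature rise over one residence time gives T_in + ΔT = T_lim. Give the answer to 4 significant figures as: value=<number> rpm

Throughput in SI: Q_s = 188.1 kg/h ÷ 3600 s/h = 0.05225 kg/s
t_res = M / Q_s = 7.54 / 0.05225 = 144.306 s
D = 38.5 mm = 0.0385 m;  h = 6.55 mm = 0.00655 m
Allowable rise: ΔT_a = T_lim − T_in = 268.7 − 179.8 = 88.9 K
γ̇_max² = ΔT_a·ρ·cp/(η·t_res) = 88.9·1234·2435/(1724·144.306) = 1073.73 s⁻²
γ̇_max = √1073.73 = 32.7678 s⁻¹
N_max = γ̇_max·h / (π·D) = 32.7678 · 0.00655 / (π · 0.0385) = 1.77451 rev/s = 106.47 rpm

value=106.5 rpm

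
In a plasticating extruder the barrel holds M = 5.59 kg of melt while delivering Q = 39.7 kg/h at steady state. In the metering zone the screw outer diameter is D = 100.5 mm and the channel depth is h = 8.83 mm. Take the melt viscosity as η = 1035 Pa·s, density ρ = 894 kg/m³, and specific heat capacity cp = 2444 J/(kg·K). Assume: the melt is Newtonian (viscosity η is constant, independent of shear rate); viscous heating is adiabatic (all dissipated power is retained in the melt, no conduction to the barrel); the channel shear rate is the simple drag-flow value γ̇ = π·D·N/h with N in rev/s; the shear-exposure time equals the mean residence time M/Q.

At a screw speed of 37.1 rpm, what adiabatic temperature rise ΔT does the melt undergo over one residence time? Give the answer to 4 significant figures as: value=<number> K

Convert throughput: Q = 39.7 kg/h = 39.7/3600 = 0.0110278 kg/s
t_res = M / Q_s = 5.59 ÷ 0.0110278 = 506.902 s
Geometry in metres: D = 100.5 mm → 0.1005 m, h = 8.83 mm → 0.00883 m; screw speed N = 37.1 rpm = 0.618333 rev/s
γ̇ = π·D·N / h = π · 0.1005 · 0.618333 / 0.00883 = 22.1094 s⁻¹
ΔT = η·γ̇²·t_res / (ρ·cp) = 1035 · (22.1094)² · 506.902 / (894 · 2444) = 117.377 K

value=117.4 K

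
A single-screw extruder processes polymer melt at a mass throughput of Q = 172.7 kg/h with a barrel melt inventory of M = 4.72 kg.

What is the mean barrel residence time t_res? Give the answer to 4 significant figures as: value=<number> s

value=98.39 s

Throughput in SI: Q_s = 172.7 kg/h ÷ 3600 s/h = 0.0479722 kg/s
t_res = M / Q_s = 4.72 ÷ 0.0479722 = 98.3903 s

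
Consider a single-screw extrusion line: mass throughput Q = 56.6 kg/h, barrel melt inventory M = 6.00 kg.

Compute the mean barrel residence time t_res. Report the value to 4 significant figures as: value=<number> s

Convert throughput: Q = 56.6 kg/h = 56.6/3600 = 0.0157222 kg/s
Mean residence time: t_res = M/Q_s = 6.00 kg / 0.0157222 kg/s = 381.625 s

value=381.6 s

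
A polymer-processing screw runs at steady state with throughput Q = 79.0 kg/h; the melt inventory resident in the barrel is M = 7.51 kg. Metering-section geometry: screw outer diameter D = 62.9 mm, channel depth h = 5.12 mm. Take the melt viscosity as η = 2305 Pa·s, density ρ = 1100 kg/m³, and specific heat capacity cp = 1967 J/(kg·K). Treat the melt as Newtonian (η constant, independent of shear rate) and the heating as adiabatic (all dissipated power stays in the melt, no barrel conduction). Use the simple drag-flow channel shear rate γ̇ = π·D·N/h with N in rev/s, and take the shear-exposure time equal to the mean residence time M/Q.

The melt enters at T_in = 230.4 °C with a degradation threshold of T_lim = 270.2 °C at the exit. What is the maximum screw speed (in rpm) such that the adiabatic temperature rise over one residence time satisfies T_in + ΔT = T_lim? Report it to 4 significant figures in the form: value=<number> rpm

value=16.24 rpm

Q_s = Q / 3600 = 79.0 / 3600 = 0.0219444 kg/s
t_res = M / Q_s = 7.51 / 0.0219444 = 342.228 s
Geometry in SI: D = 62.9 mm → 0.0629 m, h = 5.12 mm → 0.00512 m
ΔT_a = T_lim − T_in = 270.2 − 230.4 = 39.8 K
Invert ΔT = ηγ̇²t_res/(ρcp) for γ̇: γ̇_max² = ΔT_a ρ cp / (η t_res) = 39.8·1100·1967 / (2305·342.228) = 109.168 s⁻²
Take the square root: γ̇_max = √(109.168) = 10.4483 s⁻¹
Solve γ̇ = πDN/h for N: N_max = γ̇_max·h/(π·D) = 10.4483 × 0.00512 / (π × 0.0629) = 0.270718 rev/s = 16.2431 rpm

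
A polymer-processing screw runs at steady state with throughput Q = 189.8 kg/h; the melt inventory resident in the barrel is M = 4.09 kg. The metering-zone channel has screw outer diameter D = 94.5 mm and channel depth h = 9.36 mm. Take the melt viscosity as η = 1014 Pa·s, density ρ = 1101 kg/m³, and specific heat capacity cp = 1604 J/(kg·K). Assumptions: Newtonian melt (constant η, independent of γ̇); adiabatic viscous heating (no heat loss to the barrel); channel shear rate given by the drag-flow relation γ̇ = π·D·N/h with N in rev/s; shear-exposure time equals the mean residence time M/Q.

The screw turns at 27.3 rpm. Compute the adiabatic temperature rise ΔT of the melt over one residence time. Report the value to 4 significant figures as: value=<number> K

value=9.277 K

Throughput in SI: Q_s = 189.8 kg/h ÷ 3600 s/h = 0.0527222 kg/s
t_res = M / Q_s = 4.09 ÷ 0.0527222 = 77.5764 s
Geometry in metres: D = 94.5 mm → 0.0945 m, h = 9.36 mm → 0.00936 m; screw speed N = 27.3 rpm = 0.455 rev/s
γ̇ = π D N / h = (π)(0.0945)(0.455) / 0.00936 = 14.4317 s⁻¹
Adiabatic rise: ΔT = η γ̇² t_res / (ρ cp) = 1014·(14.4317)²·77.5764 / (1101·1604) = 9.27706 K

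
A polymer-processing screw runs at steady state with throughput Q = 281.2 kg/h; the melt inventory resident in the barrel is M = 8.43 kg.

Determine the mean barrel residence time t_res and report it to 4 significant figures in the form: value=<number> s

value=107.9 s

Throughput in SI: Q_s = 281.2 kg/h ÷ 3600 s/h = 0.0781111 kg/s
t_res = M / Q_s = 8.43 / 0.0781111 = 107.923 s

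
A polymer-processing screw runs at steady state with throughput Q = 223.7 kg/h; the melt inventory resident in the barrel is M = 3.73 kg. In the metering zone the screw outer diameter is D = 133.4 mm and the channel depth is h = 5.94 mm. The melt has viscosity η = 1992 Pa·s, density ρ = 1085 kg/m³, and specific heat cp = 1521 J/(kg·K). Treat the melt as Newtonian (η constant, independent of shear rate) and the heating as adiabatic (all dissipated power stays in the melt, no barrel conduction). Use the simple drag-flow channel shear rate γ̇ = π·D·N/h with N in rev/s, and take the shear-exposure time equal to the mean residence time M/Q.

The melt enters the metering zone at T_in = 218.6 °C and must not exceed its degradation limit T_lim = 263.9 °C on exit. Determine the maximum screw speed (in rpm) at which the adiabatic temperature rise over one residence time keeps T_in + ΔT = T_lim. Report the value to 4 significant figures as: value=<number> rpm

value=21.26 rpm

Q_s = Q / 3600 = 223.7 / 3600 = 0.0621389 kg/s
t_res = M / Q_s = 3.73 / 0.0621389 = 60.0268 s
D = 133.4 mm = 0.1334 m;  h = 5.94 mm = 0.00594 m
ΔT_a = T_lim − T_in = 263.9 °C − 218.6 °C = 45.3 K
γ̇_max² = ΔT_a·ρ·cp/(η·t_res) = 45.3·1085·1521/(1992·60.0268) = 625.205 s⁻²
γ̇_max = sqrt(625.205) = 25.0041 s⁻¹
N_max = γ̇_max·h / (π·D) = 25.0041 · 0.00594 / (π · 0.1334) = 0.354399 rev/s = 21.2639 rpm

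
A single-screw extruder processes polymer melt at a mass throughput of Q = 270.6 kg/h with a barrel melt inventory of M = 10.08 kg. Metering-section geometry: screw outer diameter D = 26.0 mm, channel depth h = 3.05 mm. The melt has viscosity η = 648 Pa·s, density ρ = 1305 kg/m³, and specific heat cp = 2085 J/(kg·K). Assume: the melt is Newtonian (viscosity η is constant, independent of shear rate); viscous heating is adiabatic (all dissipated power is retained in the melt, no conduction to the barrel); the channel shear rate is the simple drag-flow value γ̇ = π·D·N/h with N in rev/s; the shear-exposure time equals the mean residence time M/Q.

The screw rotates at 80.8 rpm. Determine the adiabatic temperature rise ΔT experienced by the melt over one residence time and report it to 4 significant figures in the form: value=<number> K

Convert throughput: Q = 270.6 kg/h = 270.6/3600 = 0.0751667 kg/s
t_res = M / Q_s = 10.08 ÷ 0.0751667 = 134.102 s
Convert to SI: D = 0.026 m, h = 0.00305 m, N = 80.8/60 = 1.34667 rev/s
γ̇ = π·D·N / h = π · 0.026 · 1.34667 / 0.00305 = 36.0648 s⁻¹
ΔT = η·γ̇²·t_res/(ρ·cp) = [648 × 36.0648² × 134.102] / [1305 × 2085] = 41.5394 K

value=41.54 K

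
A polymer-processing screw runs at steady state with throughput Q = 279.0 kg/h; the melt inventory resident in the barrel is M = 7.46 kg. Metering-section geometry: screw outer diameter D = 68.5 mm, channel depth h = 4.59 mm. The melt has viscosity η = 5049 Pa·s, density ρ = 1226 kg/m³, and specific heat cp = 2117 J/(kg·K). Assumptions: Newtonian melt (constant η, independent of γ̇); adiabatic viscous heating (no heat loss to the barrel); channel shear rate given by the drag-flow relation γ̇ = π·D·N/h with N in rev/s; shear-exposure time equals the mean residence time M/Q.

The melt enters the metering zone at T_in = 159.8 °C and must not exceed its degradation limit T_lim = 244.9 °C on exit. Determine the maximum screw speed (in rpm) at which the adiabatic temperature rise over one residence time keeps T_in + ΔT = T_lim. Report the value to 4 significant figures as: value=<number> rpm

Q_s = Q / 3600 = 279.0 / 3600 = 0.0775 kg/s
t_res = M / Q_s = 7.46 / 0.0775 = 96.2581 s
Convert to metres: D = 0.0685 m, h = 0.00459 m
Allowable rise: ΔT_a = T_lim − T_in = 244.9 − 159.8 = 85.1 K
Invert ΔT = ηγ̇²t_res/(ρcp) for γ̇: γ̇_max² = ΔT_a ρ cp / (η t_res) = 85.1·1226·2117 / (5049·96.2581) = 454.463 s⁻²
γ̇_max = √454.463 = 21.3181 s⁻¹
N_max = γ̇_max·h / (π·D) = 21.3181 · 0.00459 / (π · 0.0685) = 0.454696 rev/s = 27.2818 rpm

value=27.28 rpm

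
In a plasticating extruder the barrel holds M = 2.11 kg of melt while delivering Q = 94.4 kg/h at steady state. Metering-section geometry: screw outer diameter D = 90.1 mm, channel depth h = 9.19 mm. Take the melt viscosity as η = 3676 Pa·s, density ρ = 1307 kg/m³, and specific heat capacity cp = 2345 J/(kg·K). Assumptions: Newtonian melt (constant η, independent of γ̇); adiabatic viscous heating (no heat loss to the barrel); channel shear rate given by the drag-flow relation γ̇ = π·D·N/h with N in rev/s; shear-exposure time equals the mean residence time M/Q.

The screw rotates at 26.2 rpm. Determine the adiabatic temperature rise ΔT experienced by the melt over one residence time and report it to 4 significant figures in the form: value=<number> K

Throughput in SI: Q_s = 94.4 kg/h ÷ 3600 s/h = 0.0262222 kg/s
t_res = M / Q_s = 2.11 ÷ 0.0262222 = 80.4661 s
Geometry in metres: D = 90.1 mm → 0.0901 m, h = 9.19 mm → 0.00919 m; screw speed N = 26.2 rpm = 0.436667 rev/s
γ̇ = π·D·N / h = π · 0.0901 · 0.436667 / 0.00919 = 13.4496 s⁻¹
ΔT = η·γ̇²·t_res / (ρ·cp) = 3676 · (13.4496)² · 80.4661 / (1307 · 2345) = 17.4578 K

value=17.46 K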